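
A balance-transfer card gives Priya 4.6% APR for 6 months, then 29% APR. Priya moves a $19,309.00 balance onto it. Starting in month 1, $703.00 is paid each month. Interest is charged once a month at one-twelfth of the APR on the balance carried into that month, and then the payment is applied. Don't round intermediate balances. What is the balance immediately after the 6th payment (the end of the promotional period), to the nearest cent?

Promo months 1–6 at r₀ = 4.6%/12 = 0.00383333; months 7+ at r₁ = 29%/12 = 0.0241667.
After month 6: iterate B ← B·(1+r₀) − $703.00 for 6 months → $15,498.76.

$15,498.76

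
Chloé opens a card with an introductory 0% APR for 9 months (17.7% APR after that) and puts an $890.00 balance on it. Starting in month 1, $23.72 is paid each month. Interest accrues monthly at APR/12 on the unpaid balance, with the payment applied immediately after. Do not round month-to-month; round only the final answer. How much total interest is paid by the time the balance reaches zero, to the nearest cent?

$207.87

Promo months 1–9 at r₀ = 0%/12 = 0; months 10+ at r₁ = 17.7%/12 = 0.01475.
After month 9 (no interest yet): B = $890.00 − 9·$23.72 = $676.52.
Then at r₁ with $23.72/mo: n₂ = −ln(1 − r₁·B/P)/ln(1+r₁) ≈ 37.28 → 38 more payments.
Total paid = 46·$23.72 + $6.75 = $1,097.87; interest = $1,097.87 − $890.00 = $207.87.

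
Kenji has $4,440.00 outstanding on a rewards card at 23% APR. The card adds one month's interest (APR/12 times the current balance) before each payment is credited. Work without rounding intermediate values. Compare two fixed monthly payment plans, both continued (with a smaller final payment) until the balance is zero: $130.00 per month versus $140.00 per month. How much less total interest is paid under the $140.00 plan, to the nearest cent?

$376.04

Monthly rate r = 23%/12 = 1.91667% = 0.0191667.
At $130.00/mo: n = ⌈−ln(1 − rB₀/P)/ln(1+r)⌉ = 56 payments (last $129.46); total interest = total paid − $4,440.00 = $2,839.46.
At $140.00/mo: 50 payments (last $43.42); total interest $2,463.42.
Interest saved = $2,839.46 − $2,463.42 = $376.04.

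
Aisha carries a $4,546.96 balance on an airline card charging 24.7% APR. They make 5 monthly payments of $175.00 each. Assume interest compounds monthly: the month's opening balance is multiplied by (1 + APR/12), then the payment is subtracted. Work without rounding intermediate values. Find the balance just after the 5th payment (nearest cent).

$4,122.81

Monthly rate r = 24.7%/12 = 2.05833% = 0.0205833.
Each month: B ← B·(1+r) − $175.00.
Month 1: interest $93.59; balance after payment $4,465.55.
Month 2: interest $91.92; balance after payment $4,382.47.
Month 3: interest $90.21; balance after payment $4,297.67.
Month 4: interest $88.46; balance after payment $4,211.13.
Month 5: interest $86.68; balance after payment $4,122.81.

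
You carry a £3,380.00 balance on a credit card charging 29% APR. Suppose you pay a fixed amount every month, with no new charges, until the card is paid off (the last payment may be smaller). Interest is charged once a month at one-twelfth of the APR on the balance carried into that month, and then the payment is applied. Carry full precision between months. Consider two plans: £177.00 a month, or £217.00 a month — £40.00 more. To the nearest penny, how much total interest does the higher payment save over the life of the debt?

Monthly rate r = 29%/12 = 2.41667% = 0.0241667.
At £177.00/mo: n = ⌈−ln(1 − rB₀/P)/ln(1+r)⌉ = 26 payments (last £162.95); total interest = total paid − £3,380.00 = £1,207.95.
At £217.00/mo: 20 payments (last £169.23); total interest £912.23.
Interest saved = £1,207.95 − £912.23 = £295.72.

£295.72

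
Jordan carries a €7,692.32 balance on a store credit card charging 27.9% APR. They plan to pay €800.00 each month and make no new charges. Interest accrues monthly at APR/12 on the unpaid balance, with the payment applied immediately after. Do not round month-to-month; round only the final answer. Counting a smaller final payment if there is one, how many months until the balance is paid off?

12 months

Monthly rate r = 27.9%/12 = 2.325% = 0.02325.
Recurrence: B ← B·(1+r) − €800.00.
Month 1: interest €178.85; balance after payment €7,071.17.
Month 2: interest €164.40; balance after payment €6,435.57.
Closed form: n = −ln(1 − rB₀/P)/ln(1+r) = −ln(0.77644)/ln(1.02325) ≈ 11.009, so the balance reaches zero during payment 12.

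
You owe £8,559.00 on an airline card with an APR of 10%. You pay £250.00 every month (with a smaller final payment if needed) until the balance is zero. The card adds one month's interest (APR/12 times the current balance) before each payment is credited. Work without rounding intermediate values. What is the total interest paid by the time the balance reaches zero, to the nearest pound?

Monthly rate r = 10%/12 = 0.833333% = 0.00833333.
Payoff takes n = ⌈−ln(1 − rB₀/P)/ln(1+r)⌉ = ⌈40.475⌉ = 41 payments; the last is £118.96.
Total paid = 40·£250.00 + £118.96 = £10,118.96.
Total interest = total paid − principal = £10,118.96 − £8,559.00 = £1,559.96.

£1,560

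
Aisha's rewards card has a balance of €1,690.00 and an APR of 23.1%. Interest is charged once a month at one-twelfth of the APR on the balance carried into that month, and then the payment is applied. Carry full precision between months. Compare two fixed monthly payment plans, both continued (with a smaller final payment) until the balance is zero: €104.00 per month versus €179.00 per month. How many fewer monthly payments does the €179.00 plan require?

9 fewer payments

Monthly rate r = 23.1%/12 = 1.925% = 0.01925.
At €104.00/mo: n = ⌈−ln(1 − rB₀/P)/ln(1+r)⌉ = 20 payments (last €70.44); total interest = total paid − €1,690.00 = €356.44.
At €179.00/mo: 11 payments (last €93.48); total interest €193.48.
Payments saved = 20 − 11 = 9.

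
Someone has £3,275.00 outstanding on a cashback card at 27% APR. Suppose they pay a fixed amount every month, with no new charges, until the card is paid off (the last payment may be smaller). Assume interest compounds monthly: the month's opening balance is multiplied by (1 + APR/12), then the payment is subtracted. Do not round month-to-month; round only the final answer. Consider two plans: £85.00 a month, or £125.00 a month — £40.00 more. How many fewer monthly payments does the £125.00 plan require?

50 fewer payments

Monthly rate r = 27%/12 = 2.25% = 0.0225.
At £85.00/mo: n = ⌈−ln(1 − rB₀/P)/ln(1+r)⌉ = 91 payments (last £54.42); total interest = total paid − £3,275.00 = £4,429.42.
At £125.00/mo: 41 payments (last £2.02); total interest £1,727.02.
Payments saved = 91 − 41 = 50.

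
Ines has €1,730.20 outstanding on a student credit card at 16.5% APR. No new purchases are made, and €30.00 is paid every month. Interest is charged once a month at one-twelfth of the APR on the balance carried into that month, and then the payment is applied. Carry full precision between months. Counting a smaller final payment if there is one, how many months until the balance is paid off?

116 payments

Monthly rate r = 16.5%/12 = 1.375% = 0.01375.
Recurrence: B ← B·(1+r) − €30.00.
Month 1: interest €23.79; balance after payment €1,723.99.
Month 2: interest €23.70; balance after payment €1,717.70.
Closed form: n = −ln(1 − rB₀/P)/ln(1+r) = −ln(0.20699)/ln(1.01375) ≈ 115.337, so the balance reaches zero during payment 116.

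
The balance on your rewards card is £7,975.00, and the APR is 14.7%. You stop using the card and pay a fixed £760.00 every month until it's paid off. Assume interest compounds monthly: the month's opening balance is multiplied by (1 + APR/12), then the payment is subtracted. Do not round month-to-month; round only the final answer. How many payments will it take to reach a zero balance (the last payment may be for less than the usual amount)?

12 payments

Monthly rate r = 14.7%/12 = 1.225% = 0.01225.
Recurrence: B ← B·(1+r) − £760.00.
Month 1: interest £97.69; balance after payment £7,312.69.
Month 2: interest £89.58; balance after payment £6,642.27.
Closed form: n = −ln(1 − rB₀/P)/ln(1+r) = −ln(0.87146)/ln(1.01225) ≈ 11.301, so the balance reaches zero during payment 12.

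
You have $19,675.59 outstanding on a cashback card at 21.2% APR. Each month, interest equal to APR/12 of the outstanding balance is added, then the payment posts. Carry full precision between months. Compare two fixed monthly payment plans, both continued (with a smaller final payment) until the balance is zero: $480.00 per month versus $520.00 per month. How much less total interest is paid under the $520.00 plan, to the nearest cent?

Monthly rate r = 21.2%/12 = 1.76667% = 0.0176667.
At $480.00/mo: n = ⌈−ln(1 − rB₀/P)/ln(1+r)⌉ = 74 payments (last $263.27); total interest = total paid − $19,675.59 = $15,627.68.
At $520.00/mo: 64 payments (last $22.18); total interest $13,106.59.
Interest saved = $15,627.68 − $13,106.59 = $2,521.09.

$2,521.09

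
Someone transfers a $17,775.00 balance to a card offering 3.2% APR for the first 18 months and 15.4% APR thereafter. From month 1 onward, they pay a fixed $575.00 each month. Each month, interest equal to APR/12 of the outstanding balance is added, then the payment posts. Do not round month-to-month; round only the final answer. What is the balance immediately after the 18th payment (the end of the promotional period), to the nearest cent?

$8,059.85

Promo months 1–18 at r₀ = 3.2%/12 = 0.00266667; months 19+ at r₁ = 15.4%/12 = 0.0128333.
After month 18: iterate B ← B·(1+r₀) − $575.00 for 18 months → $8,059.85.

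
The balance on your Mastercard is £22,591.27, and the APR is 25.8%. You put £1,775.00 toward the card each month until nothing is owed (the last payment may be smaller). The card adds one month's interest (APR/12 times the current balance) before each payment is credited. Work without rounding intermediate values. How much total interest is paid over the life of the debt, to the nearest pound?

Monthly rate r = 25.8%/12 = 2.15% = 0.0215.
Payoff takes n = ⌈−ln(1 − rB₀/P)/ln(1+r)⌉ = ⌈15.030⌉ = 16 payments; the last is £52.99.
Total paid = 15·£1,775.00 + £52.99 = £26,677.99.
Total interest = total paid − principal = £26,677.99 − £22,591.27 = £4,086.72.

£4,087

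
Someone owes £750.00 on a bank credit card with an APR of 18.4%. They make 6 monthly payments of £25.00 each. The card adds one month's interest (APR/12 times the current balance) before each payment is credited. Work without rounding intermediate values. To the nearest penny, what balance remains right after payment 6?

£665.83

Monthly rate r = 18.4%/12 = 1.53333% = 0.0153333.
Each month: B ← B·(1+r) − £25.00.
Month 1: interest £11.50; balance after payment £736.50.
Month 2: interest £11.29; balance after payment £722.79.
Month 3: interest £11.08; balance after payment £708.88.
Month 4: interest £10.87; balance after payment £694.75.
Month 5: interest £10.65; balance after payment £680.40.
Month 6: interest £10.43; balance after payment £665.83.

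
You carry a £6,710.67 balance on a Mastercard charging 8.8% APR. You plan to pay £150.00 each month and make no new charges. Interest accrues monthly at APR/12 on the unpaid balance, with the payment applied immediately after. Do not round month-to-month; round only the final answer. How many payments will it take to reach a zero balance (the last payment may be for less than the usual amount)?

Monthly rate r = 8.8%/12 = 0.733333% = 0.00733333.
Recurrence: B ← B·(1+r) − £150.00.
Month 1: interest £49.21; balance after payment £6,609.88.
Month 2: interest £48.47; balance after payment £6,508.35.
Closed form: n = −ln(1 − rB₀/P)/ln(1+r) = −ln(0.67192)/ln(1.00733) ≈ 54.418, so the balance reaches zero during payment 55.

55 payments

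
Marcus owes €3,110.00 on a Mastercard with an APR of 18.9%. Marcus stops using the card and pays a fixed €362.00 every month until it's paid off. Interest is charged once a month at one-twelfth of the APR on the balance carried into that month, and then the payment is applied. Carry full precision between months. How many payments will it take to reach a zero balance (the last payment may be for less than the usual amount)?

Monthly rate r = 18.9%/12 = 1.575% = 0.01575.
Recurrence: B ← B·(1+r) − €362.00.
Month 1: interest €48.98; balance after payment €2,796.98.
Month 2: interest €44.05; balance after payment €2,479.03.
Closed form: n = −ln(1 − rB₀/P)/ln(1+r) = −ln(0.86469)/ln(1.01575) ≈ 9.303, so the balance reaches zero during payment 10.

10 months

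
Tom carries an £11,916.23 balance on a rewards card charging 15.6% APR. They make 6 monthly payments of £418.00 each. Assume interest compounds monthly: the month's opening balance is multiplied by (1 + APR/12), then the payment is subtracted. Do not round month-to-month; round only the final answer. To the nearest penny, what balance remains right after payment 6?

Monthly rate r = 15.6%/12 = 1.3% = 0.013.
Each month: B ← B·(1+r) − £418.00.
Month 1: interest £154.91; balance after payment £11,653.14.
Month 2: interest £151.49; balance after payment £11,386.63.
Month 3: interest £148.03; balance after payment £11,116.66.
Month 4: interest £144.52; balance after payment £10,843.17.
Month 5: interest £140.96; balance after payment £10,566.14.
Month 6: interest £137.36; balance after payment £10,285.50.

£10,285.50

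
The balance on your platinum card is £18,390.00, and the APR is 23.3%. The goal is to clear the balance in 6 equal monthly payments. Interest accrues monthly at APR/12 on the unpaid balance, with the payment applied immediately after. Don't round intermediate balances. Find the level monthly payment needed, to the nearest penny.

£3,276.63

Monthly rate r = 23.3%/12 = 1.94167% = 0.0194167.
Level-payment amortization: P = B₀·r / (1 − (1+r)^(−n)) = 18390.00·0.0194167 / (1 − 1.01942^(−6)).
Denominator 1 − (1+r)^(−6) = 0.108975549.
P = 357.073 / 0.108975549 ≈ 3276.63.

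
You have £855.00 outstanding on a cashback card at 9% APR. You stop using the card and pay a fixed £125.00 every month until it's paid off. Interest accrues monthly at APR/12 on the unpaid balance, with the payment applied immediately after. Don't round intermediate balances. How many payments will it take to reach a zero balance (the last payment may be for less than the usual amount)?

8 payments

Monthly rate r = 9%/12 = 0.75% = 0.0075.
Recurrence: B ← B·(1+r) − £125.00.
Month 1: interest £6.41; balance after payment £736.41.
Month 2: interest £5.52; balance after payment £616.94.
Closed form: n = −ln(1 − rB₀/P)/ln(1+r) = −ln(0.9487)/ln(1.0075) ≈ 7.048, so the balance reaches zero during payment 8.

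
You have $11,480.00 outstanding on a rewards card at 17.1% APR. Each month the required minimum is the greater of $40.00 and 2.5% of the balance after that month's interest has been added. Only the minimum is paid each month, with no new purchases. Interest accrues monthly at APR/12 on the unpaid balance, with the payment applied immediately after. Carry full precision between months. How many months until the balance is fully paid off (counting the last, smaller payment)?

Monthly rate r = 17.1%/12 = 1.425% = 0.01425.
While 2.5% of the post-interest balance exceeds $40.00, each month B ← (B·(1+r))·(1 − 0.025), i.e. B shrinks by the factor (1+r)·0.975 = 0.98889.
This holds for months 1–178. Entering month 179 the balance is $1,572.45; 2.5% of the post-interest balance is now below $40.00, so the flat $40.00 minimum applies from here.
From month 179 a fixed $40.00 at rate r clears $1,572.45 in 59 more payments. Total: 178 + 59 = 237 months.

237 months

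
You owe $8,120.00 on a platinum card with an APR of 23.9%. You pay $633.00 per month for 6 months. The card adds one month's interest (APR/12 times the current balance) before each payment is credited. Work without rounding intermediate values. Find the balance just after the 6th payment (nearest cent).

Monthly rate r = 23.9%/12 = 1.99167% = 0.0199167.
Each month: B ← B·(1+r) − $633.00.
Month 1: interest $161.72; balance after payment $7,648.72.
Month 2: interest $152.34; balance after payment $7,168.06.
Month 3: interest $142.76; balance after payment $6,677.82.
Month 4: interest $133.00; balance after payment $6,177.82.
Month 5: interest $123.04; balance after payment $5,667.87.
Month 6: interest $112.88; balance after payment $5,147.75.

$5,147.75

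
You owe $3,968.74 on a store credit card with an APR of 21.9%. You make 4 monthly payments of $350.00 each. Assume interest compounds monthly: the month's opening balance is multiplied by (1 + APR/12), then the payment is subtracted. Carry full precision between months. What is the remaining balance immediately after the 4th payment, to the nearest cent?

$2,827.69

Monthly rate r = 21.9%/12 = 1.825% = 0.01825.
Each month: B ← B·(1+r) − $350.00.
Month 1: interest $72.43; balance after payment $3,691.17.
Month 2: interest $67.36; balance after payment $3,408.53.
Month 3: interest $62.21; balance after payment $3,120.74.
Month 4: interest $56.95; balance after payment $2,827.69.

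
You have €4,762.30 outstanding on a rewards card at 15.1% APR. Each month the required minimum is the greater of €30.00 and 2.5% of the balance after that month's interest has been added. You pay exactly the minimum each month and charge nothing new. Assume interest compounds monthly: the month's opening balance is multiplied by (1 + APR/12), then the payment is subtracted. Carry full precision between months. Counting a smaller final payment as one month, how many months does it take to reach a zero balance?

164 months

Monthly rate r = 15.1%/12 = 1.25833% = 0.0125833.
While 2.5% of the post-interest balance exceeds €30.00, each month B ← (B·(1+r))·(1 − 0.025), i.e. B shrinks by the factor (1+r)·0.975 = 0.98727.
This holds for months 1–109. Entering month 110 the balance is €1,178.35; 2.5% of the post-interest balance is now below €30.00, so the flat €30.00 minimum applies from here.
From month 110 a fixed €30.00 at rate r clears €1,178.35 in 55 more payments. Total: 109 + 55 = 164 months.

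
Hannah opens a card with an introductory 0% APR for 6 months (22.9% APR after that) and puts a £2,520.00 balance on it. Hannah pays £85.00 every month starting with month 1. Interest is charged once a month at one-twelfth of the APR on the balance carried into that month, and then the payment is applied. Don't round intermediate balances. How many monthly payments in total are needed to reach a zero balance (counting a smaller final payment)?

Promo months 1–6 at r₀ = 0%/12 = 0; months 7+ at r₁ = 22.9%/12 = 0.0190833.
After month 6 (no interest yet): B = £2,520.00 − 6·£85.00 = £2,010.00.
Then at r₁ with £85.00/mo: n₂ = −ln(1 − r₁·B/P)/ln(1+r₁) ≈ 31.75 → 32 more payments.

38 months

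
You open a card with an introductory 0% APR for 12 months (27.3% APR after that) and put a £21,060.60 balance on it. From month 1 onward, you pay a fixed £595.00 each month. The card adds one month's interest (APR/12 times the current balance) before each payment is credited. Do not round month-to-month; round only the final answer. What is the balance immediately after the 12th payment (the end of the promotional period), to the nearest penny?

£13,920.60

Promo months 1–12 at r₀ = 0%/12 = 0; months 13+ at r₁ = 27.3%/12 = 0.02275.
After month 12 (no interest yet): B = £21,060.60 − 12·£595.00 = £13,920.60.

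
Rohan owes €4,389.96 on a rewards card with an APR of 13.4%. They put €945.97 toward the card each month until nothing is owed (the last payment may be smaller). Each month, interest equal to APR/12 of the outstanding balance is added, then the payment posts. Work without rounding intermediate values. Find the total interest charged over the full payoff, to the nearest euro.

Monthly rate r = 13.4%/12 = 1.11667% = 0.0111667.
Payoff takes n = ⌈−ln(1 − rB₀/P)/ln(1+r)⌉ = ⌈4.792⌉ = 5 payments; the last is €749.90.
Total paid = 4·€945.97 + €749.90 = €4,533.78.
Total interest = total paid − principal = €4,533.78 − €4,389.96 = €143.82.

€144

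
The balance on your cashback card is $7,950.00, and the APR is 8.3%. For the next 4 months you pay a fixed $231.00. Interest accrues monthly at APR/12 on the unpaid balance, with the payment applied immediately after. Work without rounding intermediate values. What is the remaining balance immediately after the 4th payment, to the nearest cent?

$7,238.61

Monthly rate r = 8.3%/12 = 0.691667% = 0.00691667.
Each month: B ← B·(1+r) − $231.00.
Month 1: interest $54.99; balance after payment $7,773.99.
Month 2: interest $53.77; balance after payment $7,596.76.
Month 3: interest $52.54; balance after payment $7,418.30.
Month 4: interest $51.31; balance after payment $7,238.61.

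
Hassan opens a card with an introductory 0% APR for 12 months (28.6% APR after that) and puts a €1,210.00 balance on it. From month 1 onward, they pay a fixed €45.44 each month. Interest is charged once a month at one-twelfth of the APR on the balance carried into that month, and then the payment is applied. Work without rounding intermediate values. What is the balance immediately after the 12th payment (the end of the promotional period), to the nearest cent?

Promo months 1–12 at r₀ = 0%/12 = 0; months 13+ at r₁ = 28.6%/12 = 0.0238333.
After month 12 (no interest yet): B = €1,210.00 − 12·€45.44 = €664.72.

€664.72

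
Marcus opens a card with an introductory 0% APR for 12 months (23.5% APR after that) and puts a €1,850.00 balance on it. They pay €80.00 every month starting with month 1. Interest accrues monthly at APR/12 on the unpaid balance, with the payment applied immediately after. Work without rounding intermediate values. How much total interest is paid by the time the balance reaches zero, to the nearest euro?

Promo months 1–12 at r₀ = 0%/12 = 0; months 13+ at r₁ = 23.5%/12 = 0.0195833.
After month 12 (no interest yet): B = €1,850.00 − 12·€80.00 = €890.00.
Then at r₁ with €80.00/mo: n₂ = −ln(1 − r₁·B/P)/ln(1+r₁) ≈ 12.67 → 13 more payments.
Total paid = 24·€80.00 + €53.79 = €1,973.79; interest = €1,973.79 − €1,850.00 = €123.79.

€124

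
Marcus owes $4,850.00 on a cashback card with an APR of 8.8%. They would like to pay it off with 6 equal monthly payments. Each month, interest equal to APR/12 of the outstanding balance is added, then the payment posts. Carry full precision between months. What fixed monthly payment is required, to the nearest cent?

$829.21

Monthly rate r = 8.8%/12 = 0.733333% = 0.00733333.
Level-payment amortization: P = B₀·r / (1 − (1+r)^(−n)) = 4850.00·0.00733333 / (1 − 1.00733^(−6)).
Denominator 1 − (1+r)^(−6) = 0.0428923923.
P = 35.5667 / 0.0428923923 ≈ 829.21.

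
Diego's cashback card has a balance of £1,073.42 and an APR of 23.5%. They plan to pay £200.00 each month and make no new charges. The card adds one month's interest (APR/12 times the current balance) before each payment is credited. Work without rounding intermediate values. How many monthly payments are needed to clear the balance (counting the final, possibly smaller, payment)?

6 payments

Monthly rate r = 23.5%/12 = 1.95833% = 0.0195833.
Recurrence: B ← B·(1+r) − £200.00.
Month 1: interest £21.02; balance after payment £894.44.
Month 2: interest £17.52; balance after payment £711.96.
Month 3: interest £13.94; balance after payment £525.90.
Month 4: interest £10.30; balance after payment £336.20.
Month 5: interest £6.58; balance after payment £142.78.
Month 6: interest £2.80; balance after payment £0.00.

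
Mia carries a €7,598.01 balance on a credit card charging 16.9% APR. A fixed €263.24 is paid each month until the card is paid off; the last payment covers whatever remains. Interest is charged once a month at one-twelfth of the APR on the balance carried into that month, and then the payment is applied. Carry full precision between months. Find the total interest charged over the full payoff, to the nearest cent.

€2,222.42

Monthly rate r = 16.9%/12 = 1.40833% = 0.0140833.
Payoff takes n = ⌈−ln(1 − rB₀/P)/ln(1+r)⌉ = ⌈37.305⌉ = 38 payments; the last is €80.55.
Total paid = 37·€263.24 + €80.55 = €9,820.43.
Total interest = total paid − principal = €9,820.43 − €7,598.01 = €2,222.42.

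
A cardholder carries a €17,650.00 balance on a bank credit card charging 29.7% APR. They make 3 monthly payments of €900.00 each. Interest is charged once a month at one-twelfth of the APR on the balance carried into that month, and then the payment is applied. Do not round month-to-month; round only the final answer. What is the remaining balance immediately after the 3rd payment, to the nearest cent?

€16,225.84

Monthly rate r = 29.7%/12 = 2.475% = 0.02475.
Each month: B ← B·(1+r) − €900.00.
Month 1: interest €436.84; balance after payment €17,186.84.
Month 2: interest €425.37; balance after payment €16,712.21.
Month 3: interest €413.63; balance after payment €16,225.84.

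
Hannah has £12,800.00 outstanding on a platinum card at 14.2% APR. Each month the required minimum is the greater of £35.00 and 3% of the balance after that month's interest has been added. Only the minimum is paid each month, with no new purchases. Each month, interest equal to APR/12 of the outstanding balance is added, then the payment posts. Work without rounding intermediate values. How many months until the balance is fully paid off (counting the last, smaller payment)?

Monthly rate r = 14.2%/12 = 1.18333% = 0.0118333.
While 3% of the post-interest balance exceeds £35.00, each month B ← (B·(1+r))·(1 − 0.03), i.e. B shrinks by the factor (1+r)·0.97 = 0.98148.
This holds for months 1–129. Entering month 130 the balance is £1,147.68; 3% of the post-interest balance is now below £35.00, so the flat £35.00 minimum applies from here.
From month 130 a fixed £35.00 at rate r clears £1,147.68 in 42 more payments. Total: 129 + 42 = 171 months.

171 months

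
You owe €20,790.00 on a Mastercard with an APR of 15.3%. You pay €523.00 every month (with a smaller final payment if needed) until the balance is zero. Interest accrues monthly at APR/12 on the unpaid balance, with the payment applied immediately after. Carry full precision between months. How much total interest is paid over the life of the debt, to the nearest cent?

€8,391.88

Monthly rate r = 15.3%/12 = 1.275% = 0.01275.
Payoff takes n = ⌈−ln(1 − rB₀/P)/ln(1+r)⌉ = ⌈55.796⌉ = 56 payments; the last is €416.88.
Total paid = 55·€523.00 + €416.88 = €29,181.88.
Total interest = total paid − principal = €29,181.88 − €20,790.00 = €8,391.88.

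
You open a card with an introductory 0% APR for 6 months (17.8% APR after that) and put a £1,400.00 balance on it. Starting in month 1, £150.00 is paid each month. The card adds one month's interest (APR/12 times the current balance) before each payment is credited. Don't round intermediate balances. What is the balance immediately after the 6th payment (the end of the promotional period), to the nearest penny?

£500.00

Promo months 1–6 at r₀ = 0%/12 = 0; months 7+ at r₁ = 17.8%/12 = 0.0148333.
After month 6 (no interest yet): B = £1,400.00 − 6·£150.00 = £500.00.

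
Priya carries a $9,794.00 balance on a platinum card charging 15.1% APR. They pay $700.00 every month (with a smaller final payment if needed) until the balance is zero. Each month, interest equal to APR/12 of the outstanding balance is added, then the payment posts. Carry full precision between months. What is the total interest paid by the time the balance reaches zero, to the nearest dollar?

$1,048

Monthly rate r = 15.1%/12 = 1.25833% = 0.0125833.
Payoff takes n = ⌈−ln(1 − rB₀/P)/ln(1+r)⌉ = ⌈15.487⌉ = 16 payments; the last is $341.66.
Total paid = 15·$700.00 + $341.66 = $10,841.66.
Total interest = total paid − principal = $10,841.66 − $9,794.00 = $1,047.66.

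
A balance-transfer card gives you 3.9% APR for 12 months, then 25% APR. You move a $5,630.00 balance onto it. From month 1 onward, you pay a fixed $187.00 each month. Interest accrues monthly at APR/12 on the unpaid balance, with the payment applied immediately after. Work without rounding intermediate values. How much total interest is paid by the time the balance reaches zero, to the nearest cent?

$1,211.25

Promo months 1–12 at r₀ = 3.9%/12 = 0.00325; months 13+ at r₁ = 25%/12 = 0.0208333.
After month 12: iterate B ← B·(1+r₀) − $187.00 for 12 months → $3,568.99.
Then at r₁ with $187.00/mo: n₂ = −ln(1 − r₁·B/P)/ln(1+r₁) ≈ 24.58 → 25 more payments.
Total paid = 36·$187.00 + $109.25 = $6,841.25; interest = $6,841.25 − $5,630.00 = $1,211.25.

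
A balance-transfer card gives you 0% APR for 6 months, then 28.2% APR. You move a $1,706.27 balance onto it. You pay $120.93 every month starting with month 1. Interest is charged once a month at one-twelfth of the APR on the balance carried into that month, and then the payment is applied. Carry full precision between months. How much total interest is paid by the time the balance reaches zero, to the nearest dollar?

$120

Promo months 1–6 at r₀ = 0%/12 = 0; months 7+ at r₁ = 28.2%/12 = 0.0235.
After month 6 (no interest yet): B = $1,706.27 − 6·$120.93 = $980.69.
Then at r₁ with $120.93/mo: n₂ = −ln(1 − r₁·B/P)/ln(1+r₁) ≈ 9.10 → 10 more payments.
Total paid = 15·$120.93 + $12.51 = $1,826.46; interest = $1,826.46 − $1,706.27 = $120.19.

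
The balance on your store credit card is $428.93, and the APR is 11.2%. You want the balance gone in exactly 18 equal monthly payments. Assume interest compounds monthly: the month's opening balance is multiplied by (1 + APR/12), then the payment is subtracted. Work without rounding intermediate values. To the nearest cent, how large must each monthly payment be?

$26.00

Monthly rate r = 11.2%/12 = 0.933333% = 0.00933333.
Level-payment amortization: P = B₀·r / (1 − (1+r)^(−n)) = 428.93·0.00933333 / (1 − 1.00933^(−18)).
Denominator 1 − (1+r)^(−18) = 0.153987246.
P = 4.00335 / 0.153987246 ≈ 26.00.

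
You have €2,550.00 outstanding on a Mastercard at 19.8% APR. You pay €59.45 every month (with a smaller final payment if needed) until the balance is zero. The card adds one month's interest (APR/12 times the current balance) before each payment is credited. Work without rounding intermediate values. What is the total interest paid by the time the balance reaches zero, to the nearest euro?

Monthly rate r = 19.8%/12 = 1.65% = 0.0165.
Payoff takes n = ⌈−ln(1 − rB₀/P)/ln(1+r)⌉ = ⌈75.165⌉ = 76 payments; the last is €9.88.
Total paid = 75·€59.45 + €9.88 = €4,468.63.
Total interest = total paid − principal = €4,468.63 − €2,550.00 = €1,918.63.

€1,919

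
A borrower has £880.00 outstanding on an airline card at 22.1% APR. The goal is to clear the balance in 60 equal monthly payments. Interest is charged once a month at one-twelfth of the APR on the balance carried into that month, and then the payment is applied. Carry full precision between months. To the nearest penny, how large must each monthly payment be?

Monthly rate r = 22.1%/12 = 1.84167% = 0.0184167.
Level-payment amortization: P = B₀·r / (1 − (1+r)^(−n)) = 880.00·0.0184167 / (1 − 1.01842^(−60)).
Denominator 1 − (1+r)^(−60) = 0.665443003.
P = 16.2067 / 0.665443003 ≈ 24.35.

£24.35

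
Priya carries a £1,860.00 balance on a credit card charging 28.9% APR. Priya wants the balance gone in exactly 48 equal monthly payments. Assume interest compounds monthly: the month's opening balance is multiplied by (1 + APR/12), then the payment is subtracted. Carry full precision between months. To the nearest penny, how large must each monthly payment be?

Monthly rate r = 28.9%/12 = 2.40833% = 0.0240833.
Level-payment amortization: P = B₀·r / (1 − (1+r)^(−n)) = 1860.00·0.0240833 / (1 − 1.02408^(−48)).
Denominator 1 − (1+r)^(−48) = 0.680915515.
P = 44.795 / 0.680915515 ≈ 65.79.

£65.79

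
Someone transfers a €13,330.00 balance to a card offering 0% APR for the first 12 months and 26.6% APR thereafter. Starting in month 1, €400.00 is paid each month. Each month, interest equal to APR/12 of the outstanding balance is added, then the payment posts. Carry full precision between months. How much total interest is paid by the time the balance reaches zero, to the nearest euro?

€3,147

Promo months 1–12 at r₀ = 0%/12 = 0; months 13+ at r₁ = 26.6%/12 = 0.0221667.
After month 12 (no interest yet): B = €13,330.00 − 12·€400.00 = €8,530.00.
Then at r₁ with €400.00/mo: n₂ = −ln(1 − r₁·B/P)/ln(1+r₁) ≈ 29.19 → 30 more payments.
Total paid = 41·€400.00 + €76.96 = €16,476.96; interest = €16,476.96 − €13,330.00 = €3,146.96.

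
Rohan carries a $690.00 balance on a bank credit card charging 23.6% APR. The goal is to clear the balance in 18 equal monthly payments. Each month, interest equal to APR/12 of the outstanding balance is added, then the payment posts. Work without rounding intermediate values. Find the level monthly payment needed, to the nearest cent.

$45.89

Monthly rate r = 23.6%/12 = 1.96667% = 0.0196667.
Level-payment amortization: P = B₀·r / (1 − (1+r)^(−n)) = 690.00·0.0196667 / (1 − 1.01967^(−18)).
Denominator 1 − (1+r)^(−18) = 0.295709226.
P = 13.57 / 0.295709226 ≈ 45.89.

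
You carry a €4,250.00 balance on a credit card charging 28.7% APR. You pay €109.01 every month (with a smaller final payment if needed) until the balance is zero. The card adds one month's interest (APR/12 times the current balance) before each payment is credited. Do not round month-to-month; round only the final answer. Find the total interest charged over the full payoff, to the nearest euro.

€8,179

Monthly rate r = 28.7%/12 = 2.39167% = 0.0239167.
Payoff takes n = ⌈−ln(1 − rB₀/P)/ln(1+r)⌉ = ⌈114.017⌉ = 115 payments; the last is €1.90.
Total paid = 114·€109.01 + €1.90 = €12,429.04.
Total interest = total paid − principal = €12,429.04 − €4,250.00 = €8,179.04.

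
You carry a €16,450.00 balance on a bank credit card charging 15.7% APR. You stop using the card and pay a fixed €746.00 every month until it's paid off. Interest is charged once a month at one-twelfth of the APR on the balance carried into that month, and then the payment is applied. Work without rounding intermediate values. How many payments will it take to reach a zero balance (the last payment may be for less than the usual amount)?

27 payments

Monthly rate r = 15.7%/12 = 1.30833% = 0.0130833.
Recurrence: B ← B·(1+r) − €746.00.
Month 1: interest €215.22; balance after payment €15,919.22.
Month 2: interest €208.28; balance after payment €15,381.50.
Closed form: n = −ln(1 − rB₀/P)/ln(1+r) = −ln(0.7115)/ln(1.01308) ≈ 26.186, so the balance reaches zero during payment 27.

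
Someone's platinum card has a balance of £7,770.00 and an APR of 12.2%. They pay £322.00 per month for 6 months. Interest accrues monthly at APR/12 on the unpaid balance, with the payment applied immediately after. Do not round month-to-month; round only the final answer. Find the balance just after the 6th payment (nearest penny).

Monthly rate r = 12.2%/12 = 1.01667% = 0.0101667.
Each month: B ← B·(1+r) − £322.00.
Month 1: interest £78.99; balance after payment £7,526.99.
Month 2: interest £76.52; balance after payment £7,281.52.
Month 3: interest £74.03; balance after payment £7,033.55.
Month 4: interest £71.51; balance after payment £6,783.06.
Month 5: interest £68.96; balance after payment £6,530.02.
Month 6: interest £66.39; balance after payment £6,274.41.

£6,274.41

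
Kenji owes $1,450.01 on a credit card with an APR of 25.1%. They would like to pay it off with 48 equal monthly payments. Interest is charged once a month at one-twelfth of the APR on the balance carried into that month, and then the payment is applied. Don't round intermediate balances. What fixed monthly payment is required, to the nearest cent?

$48.16

Monthly rate r = 25.1%/12 = 2.09167% = 0.0209167.
Level-payment amortization: P = B₀·r / (1 − (1+r)^(−n)) = 1450.01·0.0209167 / (1 − 1.02092^(−48)).
Denominator 1 − (1+r)^(−48) = 0.629774868.
P = 30.3294 / 0.629774868 ≈ 48.16.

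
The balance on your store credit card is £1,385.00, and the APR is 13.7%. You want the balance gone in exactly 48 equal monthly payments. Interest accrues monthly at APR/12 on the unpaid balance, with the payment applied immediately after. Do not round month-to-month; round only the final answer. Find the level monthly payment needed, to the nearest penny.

£37.64

Monthly rate r = 13.7%/12 = 1.14167% = 0.0114167.
Level-payment amortization: P = B₀·r / (1 − (1+r)^(−n)) = 1385.00·0.0114167 / (1 − 1.01142^(−48)).
Denominator 1 − (1+r)^(−48) = 0.420097585.
P = 15.8121 / 0.420097585 ≈ 37.64.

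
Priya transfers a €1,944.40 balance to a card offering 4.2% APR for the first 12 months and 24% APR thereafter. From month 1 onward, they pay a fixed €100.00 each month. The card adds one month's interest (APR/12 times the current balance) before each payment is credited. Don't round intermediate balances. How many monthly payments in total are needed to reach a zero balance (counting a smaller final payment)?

Promo months 1–12 at r₀ = 4.2%/12 = 0.0035; months 13+ at r₁ = 24%/12 = 0.02.
After month 12: iterate B ← B·(1+r₀) − €100.00 for 12 months → €804.28.
Then at r₁ with €100.00/mo: n₂ = −ln(1 − r₁·B/P)/ln(1+r₁) ≈ 8.86 → 9 more payments.

21 months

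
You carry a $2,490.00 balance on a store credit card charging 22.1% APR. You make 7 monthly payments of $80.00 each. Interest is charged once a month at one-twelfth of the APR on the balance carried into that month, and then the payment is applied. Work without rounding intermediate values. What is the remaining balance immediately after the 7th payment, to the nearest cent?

Monthly rate r = 22.1%/12 = 1.84167% = 0.0184167.
Each month: B ← B·(1+r) − $80.00.
Month 1: interest $45.86; balance after payment $2,455.86.
Month 2: interest $45.23; balance after payment $2,421.09.
Month 3: interest $44.59; balance after payment $2,385.67.
Month 4: interest $43.94; balance after payment $2,349.61.
Month 5: interest $43.27; balance after payment $2,312.88.
Month 6: interest $42.60; balance after payment $2,275.48.
Month 7: interest $41.91; balance after payment $2,237.39.

$2,237.39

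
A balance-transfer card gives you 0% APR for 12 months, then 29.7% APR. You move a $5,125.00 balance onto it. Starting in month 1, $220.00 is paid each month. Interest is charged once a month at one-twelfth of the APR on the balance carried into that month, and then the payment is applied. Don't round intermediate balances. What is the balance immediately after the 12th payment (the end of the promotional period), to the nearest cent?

Promo months 1–12 at r₀ = 0%/12 = 0; months 13+ at r₁ = 29.7%/12 = 0.02475.
After month 12 (no interest yet): B = $5,125.00 − 12·$220.00 = $2,485.00.

$2,485.00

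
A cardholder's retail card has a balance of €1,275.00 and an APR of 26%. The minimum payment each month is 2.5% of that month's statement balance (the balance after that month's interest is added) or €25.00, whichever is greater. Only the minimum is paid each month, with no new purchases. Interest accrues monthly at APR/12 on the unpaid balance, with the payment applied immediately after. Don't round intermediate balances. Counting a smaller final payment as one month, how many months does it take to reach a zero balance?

Monthly rate r = 26%/12 = 2.16667% = 0.0216667.
While 2.5% of the post-interest balance exceeds €25.00, each month B ← (B·(1+r))·(1 − 0.025), i.e. B shrinks by the factor (1+r)·0.975 = 0.99613.
This holds for months 1–69. Entering month 70 the balance is €975.36; 2.5% of the post-interest balance is now below €25.00, so the flat €25.00 minimum applies from here.
From month 70 a fixed €25.00 at rate r clears €975.36 in 88 more payments. Total: 69 + 88 = 157 months.

157 months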